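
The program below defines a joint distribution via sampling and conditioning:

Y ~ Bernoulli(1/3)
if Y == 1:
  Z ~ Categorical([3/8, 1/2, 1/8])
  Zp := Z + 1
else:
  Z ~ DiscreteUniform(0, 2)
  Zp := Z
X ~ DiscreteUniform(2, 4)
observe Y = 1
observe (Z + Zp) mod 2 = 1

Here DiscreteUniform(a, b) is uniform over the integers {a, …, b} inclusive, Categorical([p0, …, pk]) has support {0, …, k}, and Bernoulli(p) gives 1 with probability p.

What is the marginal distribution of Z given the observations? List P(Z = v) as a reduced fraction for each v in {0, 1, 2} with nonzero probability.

Enumerate traces; 9 have nonzero weight after conditioning:
  (Y=1, Z=0, X=2) weight 1/24
  (Y=1, Z=0, X=3) weight 1/24
  (Y=1, Z=0, X=4) weight 1/24
  (Y=1, Z=1, X=2) weight 1/18
  (Y=1, Z=1, X=3) weight 1/18
  (Y=1, Z=1, X=4) weight 1/18
  (Y=1, Z=2, X=2) weight 1/72
  (Y=1, Z=2, X=3) weight 1/72
  … 1 more
Group by Z:
  weight(Z=0) = 1/8
  weight(Z=1) = 1/6
  weight(Z=2) = 1/24
Total weight = 1/8 + 1/6 + 1/24 = 1/3
P(Z=0 | obs) = 1/8 / 1/3 = 3/8
P(Z=1 | obs) = 1/6 / 1/3 = 1/2
P(Z=2 | obs) = 1/24 / 1/3 = 1/8

P(Z=0) = 3/8, P(Z=1) = 1/2, P(Z=2) = 1/8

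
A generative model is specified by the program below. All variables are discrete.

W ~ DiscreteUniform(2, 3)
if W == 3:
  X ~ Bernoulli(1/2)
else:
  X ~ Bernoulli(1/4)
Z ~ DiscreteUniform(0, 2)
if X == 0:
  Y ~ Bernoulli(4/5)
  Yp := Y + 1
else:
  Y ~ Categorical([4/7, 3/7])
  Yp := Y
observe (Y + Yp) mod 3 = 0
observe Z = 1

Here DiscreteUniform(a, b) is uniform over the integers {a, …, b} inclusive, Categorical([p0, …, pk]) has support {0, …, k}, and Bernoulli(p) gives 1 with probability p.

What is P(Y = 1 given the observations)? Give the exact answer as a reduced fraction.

P(Y = 1 | obs) = 7/10

Enumerate traces; 4 have nonzero weight after conditioning:
  (W=2, X=0, Z=1, Y=1) weight 1/10
  (W=2, X=1, Z=1, Y=0) weight 1/42
  (W=3, X=0, Z=1, Y=1) weight 1/15
  (W=3, X=1, Z=1, Y=0) weight 1/21
Group by Y:
  weight(Y=0) = 1/14
  weight(Y=1) = 1/6
Total weight = 1/14 + 1/6 = 5/21
P(Y=0 | obs) = 1/14 / 5/21 = 3/10
P(Y=1 | obs) = 1/6 / 5/21 = 7/10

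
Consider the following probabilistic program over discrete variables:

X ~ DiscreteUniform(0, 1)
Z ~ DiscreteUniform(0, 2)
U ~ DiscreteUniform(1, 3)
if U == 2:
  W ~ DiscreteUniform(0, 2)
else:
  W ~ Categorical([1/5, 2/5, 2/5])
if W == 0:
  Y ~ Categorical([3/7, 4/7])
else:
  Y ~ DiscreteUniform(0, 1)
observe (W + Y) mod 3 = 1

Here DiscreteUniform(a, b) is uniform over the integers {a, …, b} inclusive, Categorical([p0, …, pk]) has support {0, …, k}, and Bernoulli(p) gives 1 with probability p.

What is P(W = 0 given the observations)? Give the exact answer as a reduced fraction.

Enumerate traces; 36 have nonzero weight after conditioning:
  (X=0, Z=0, U=1, W=0, Y=1) weight 2/315
  (X=0, Z=0, U=1, W=1, Y=0) weight 1/90
  (X=0, Z=0, U=2, W=0, Y=1) weight 2/189
  (X=0, Z=0, U=2, W=1, Y=0) weight 1/108
  (X=0, Z=0, U=3, W=0, Y=1) weight 2/315
  (X=0, Z=0, U=3, W=1, Y=0) weight 1/90
  (X=0, Z=1, U=1, W=0, Y=1) weight 2/315
  (X=0, Z=1, U=1, W=1, Y=0) weight 1/90
  … 28 more
Group by W:
  weight(W=0) = 44/315
  weight(W=1) = 17/90
Total weight = 44/315 + 17/90 = 23/70
P(W=0 | obs) = 44/315 / 23/70 = 88/207
P(W=1 | obs) = 17/90 / 23/70 = 119/207

P(W = 0 | obs) = 88/207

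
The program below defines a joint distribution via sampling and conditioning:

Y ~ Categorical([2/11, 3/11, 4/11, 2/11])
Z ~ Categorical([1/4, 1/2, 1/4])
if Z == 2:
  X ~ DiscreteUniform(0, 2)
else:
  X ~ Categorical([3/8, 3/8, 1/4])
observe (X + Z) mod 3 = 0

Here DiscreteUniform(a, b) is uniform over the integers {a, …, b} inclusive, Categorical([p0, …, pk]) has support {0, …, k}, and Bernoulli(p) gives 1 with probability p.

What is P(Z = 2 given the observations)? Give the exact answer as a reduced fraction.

Enumerate traces; 12 have nonzero weight after conditioning:
  (Y=0, Z=0, X=0) weight 3/176
  (Y=0, Z=1, X=2) weight 1/44
  (Y=0, Z=2, X=1) weight 1/66
  (Y=1, Z=0, X=0) weight 9/352
  (Y=1, Z=1, X=2) weight 3/88
  (Y=1, Z=2, X=1) weight 1/44
  (Y=2, Z=0, X=0) weight 3/88
  (Y=2, Z=1, X=2) weight 1/22
  … 4 more
Group by Z:
  weight(Z=0) = 3/32
  weight(Z=1) = 1/8
  weight(Z=2) = 1/12
Total weight = 3/32 + 1/8 + 1/12 = 29/96
P(Z=0 | obs) = 3/32 / 29/96 = 9/29
P(Z=1 | obs) = 1/8 / 29/96 = 12/29
P(Z=2 | obs) = 1/12 / 29/96 = 8/29

P(Z = 2 | obs) = 8/29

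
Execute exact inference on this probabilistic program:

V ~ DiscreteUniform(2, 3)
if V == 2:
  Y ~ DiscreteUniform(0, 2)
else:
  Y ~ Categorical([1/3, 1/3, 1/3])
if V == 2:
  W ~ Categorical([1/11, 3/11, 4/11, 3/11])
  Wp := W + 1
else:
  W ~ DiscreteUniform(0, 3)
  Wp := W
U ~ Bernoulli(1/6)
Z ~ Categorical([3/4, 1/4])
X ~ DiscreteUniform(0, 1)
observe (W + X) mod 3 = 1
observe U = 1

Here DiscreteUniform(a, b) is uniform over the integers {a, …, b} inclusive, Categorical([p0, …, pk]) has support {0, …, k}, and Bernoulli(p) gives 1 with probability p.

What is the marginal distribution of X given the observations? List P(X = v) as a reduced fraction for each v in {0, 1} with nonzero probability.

Enumerate traces; 36 have nonzero weight after conditioning:
  (V=2, Y=0, W=0, U=1, Z=0, X=1) weight 1/1056
  (V=2, Y=0, W=0, U=1, Z=1, X=1) weight 1/3168
  (V=2, Y=0, W=1, U=1, Z=0, X=0) weight 1/352
  (V=2, Y=0, W=1, U=1, Z=1, X=0) weight 1/1056
  (V=2, Y=0, W=3, U=1, Z=0, X=1) weight 1/352
  (V=2, Y=0, W=3, U=1, Z=1, X=1) weight 1/1056
  (V=2, Y=1, W=0, U=1, Z=0, X=1) weight 1/1056
  (V=2, Y=1, W=0, U=1, Z=1, X=1) weight 1/3168
  … 28 more
Group by X:
  weight(X=0) = 23/1056
  weight(X=1) = 19/528
Total weight = 23/1056 + 19/528 = 61/1056
P(X=0 | obs) = 23/1056 / 61/1056 = 23/61
P(X=1 | obs) = 19/528 / 61/1056 = 38/61

P(X=0) = 23/61, P(X=1) = 38/61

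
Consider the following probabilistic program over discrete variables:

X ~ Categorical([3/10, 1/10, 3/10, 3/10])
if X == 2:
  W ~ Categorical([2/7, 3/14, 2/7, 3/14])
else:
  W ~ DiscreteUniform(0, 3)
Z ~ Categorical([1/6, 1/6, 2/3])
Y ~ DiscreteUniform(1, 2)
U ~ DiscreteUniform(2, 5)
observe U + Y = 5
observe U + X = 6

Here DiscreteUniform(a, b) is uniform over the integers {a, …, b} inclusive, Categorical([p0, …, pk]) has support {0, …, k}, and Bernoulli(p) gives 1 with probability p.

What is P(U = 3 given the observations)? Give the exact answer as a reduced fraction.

Enumerate traces; 24 have nonzero weight after conditioning:
  (X=2, W=0, Z=0, Y=1, U=4) weight 1/560
  (X=2, W=0, Z=1, Y=1, U=4) weight 1/560
  (X=2, W=0, Z=2, Y=1, U=4) weight 1/140
  (X=2, W=1, Z=0, Y=1, U=4) weight 3/2240
  (X=2, W=1, Z=1, Y=1, U=4) weight 3/2240
  (X=2, W=1, Z=2, Y=1, U=4) weight 3/560
  (X=2, W=2, Z=0, Y=1, U=4) weight 1/560
  (X=2, W=2, Z=1, Y=1, U=4) weight 1/560
  (X=3, W=0, Z=0, Y=2, U=3) weight 1/640
  … 15 more
Group by U:
  weight(U=3) = 3/80
  weight(U=4) = 3/80
Total weight = 3/80 + 3/80 = 3/40
P(U=3 | obs) = 3/80 / 3/40 = 1/2
P(U=4 | obs) = 3/80 / 3/40 = 1/2

P(U = 3 | obs) = 1/2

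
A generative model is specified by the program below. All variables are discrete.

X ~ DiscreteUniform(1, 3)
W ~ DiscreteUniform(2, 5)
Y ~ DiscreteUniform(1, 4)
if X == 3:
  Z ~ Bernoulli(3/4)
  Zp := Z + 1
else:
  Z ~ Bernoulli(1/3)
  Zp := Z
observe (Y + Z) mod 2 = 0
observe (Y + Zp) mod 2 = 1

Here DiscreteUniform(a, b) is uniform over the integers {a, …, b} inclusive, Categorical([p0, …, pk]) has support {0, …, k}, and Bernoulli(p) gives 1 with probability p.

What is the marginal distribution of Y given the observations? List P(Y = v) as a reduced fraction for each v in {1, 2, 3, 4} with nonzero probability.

P(Y=1) = 3/8, P(Y=2) = 1/8, P(Y=3) = 3/8, P(Y=4) = 1/8

Enumerate traces; 16 have nonzero weight after conditioning:
  (X=3, W=2, Y=1, Z=1) weight 1/64
  (X=3, W=2, Y=2, Z=0) weight 1/192
  (X=3, W=2, Y=3, Z=1) weight 1/64
  (X=3, W=2, Y=4, Z=0) weight 1/192
  (X=3, W=3, Y=1, Z=1) weight 1/64
  (X=3, W=3, Y=2, Z=0) weight 1/192
  (X=3, W=3, Y=3, Z=1) weight 1/64
  (X=3, W=3, Y=4, Z=0) weight 1/192
  … 8 more
Group by Y:
  weight(Y=1) = 1/16
  weight(Y=2) = 1/48
  weight(Y=3) = 1/16
  weight(Y=4) = 1/48
Total weight = 1/16 + 1/48 + 1/16 + 1/48 = 1/6
P(Y=1 | obs) = 1/16 / 1/6 = 3/8
P(Y=2 | obs) = 1/48 / 1/6 = 1/8
P(Y=3 | obs) = 1/16 / 1/6 = 3/8
P(Y=4 | obs) = 1/48 / 1/6 = 1/8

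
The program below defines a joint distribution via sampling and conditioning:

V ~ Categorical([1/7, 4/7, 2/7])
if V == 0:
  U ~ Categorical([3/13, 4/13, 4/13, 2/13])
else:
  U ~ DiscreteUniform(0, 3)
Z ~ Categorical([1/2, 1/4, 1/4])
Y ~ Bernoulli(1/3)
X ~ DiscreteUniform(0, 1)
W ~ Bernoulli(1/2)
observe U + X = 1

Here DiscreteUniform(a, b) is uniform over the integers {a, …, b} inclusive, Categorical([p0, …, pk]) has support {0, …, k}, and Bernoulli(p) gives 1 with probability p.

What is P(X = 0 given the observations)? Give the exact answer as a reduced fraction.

Enumerate traces; 72 have nonzero weight after conditioning:
  (V=0, U=0, Z=0, Y=0, X=1, W=0) weight 1/364
  (V=0, U=0, Z=0, Y=0, X=1, W=1) weight 1/364
  (V=0, U=0, Z=0, Y=1, X=1, W=0) weight 1/728
  (V=0, U=0, Z=0, Y=1, X=1, W=1) weight 1/728
  (V=0, U=0, Z=1, Y=0, X=1, W=0) weight 1/728
  (V=0, U=0, Z=1, Y=0, X=1, W=1) weight 1/728
  (V=0, U=0, Z=1, Y=1, X=1, W=0) weight 1/1456
  (V=0, U=0, Z=1, Y=1, X=1, W=1) weight 1/1456
  (V=0, U=1, Z=0, Y=0, X=0, W=0) weight 1/273
  … 63 more
Group by X:
  weight(X=0) = 47/364
  weight(X=1) = 45/364
Total weight = 47/364 + 45/364 = 23/91
P(X=0 | obs) = 47/364 / 23/91 = 47/92
P(X=1 | obs) = 45/364 / 23/91 = 45/92

P(X = 0 | obs) = 47/92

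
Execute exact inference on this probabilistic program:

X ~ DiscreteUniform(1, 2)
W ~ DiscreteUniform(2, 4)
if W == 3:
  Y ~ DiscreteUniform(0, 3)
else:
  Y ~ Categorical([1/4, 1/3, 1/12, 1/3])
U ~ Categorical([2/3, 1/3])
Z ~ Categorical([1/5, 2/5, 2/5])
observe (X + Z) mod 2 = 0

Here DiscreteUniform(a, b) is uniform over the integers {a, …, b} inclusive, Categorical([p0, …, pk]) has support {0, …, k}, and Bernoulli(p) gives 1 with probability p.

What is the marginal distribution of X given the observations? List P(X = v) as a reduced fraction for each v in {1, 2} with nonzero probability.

P(X=1) = 2/5, P(X=2) = 3/5

Enumerate traces; 72 have nonzero weight after conditioning:
  (X=1, W=2, Y=0, U=0, Z=1) weight 1/90
  (X=1, W=2, Y=0, U=1, Z=1) weight 1/180
  (X=1, W=2, Y=1, U=0, Z=1) weight 2/135
  (X=1, W=2, Y=1, U=1, Z=1) weight 1/135
  (X=1, W=2, Y=2, U=0, Z=1) weight 1/270
  (X=1, W=2, Y=2, U=1, Z=1) weight 1/540
  (X=1, W=2, Y=3, U=0, Z=1) weight 2/135
  (X=1, W=2, Y=3, U=1, Z=1) weight 1/135
  (X=2, W=2, Y=0, U=0, Z=0) weight 1/180
  … 63 more
Group by X:
  weight(X=1) = 1/5
  weight(X=2) = 3/10
Total weight = 1/5 + 3/10 = 1/2
P(X=1 | obs) = 1/5 / 1/2 = 2/5
P(X=2 | obs) = 3/10 / 1/2 = 3/5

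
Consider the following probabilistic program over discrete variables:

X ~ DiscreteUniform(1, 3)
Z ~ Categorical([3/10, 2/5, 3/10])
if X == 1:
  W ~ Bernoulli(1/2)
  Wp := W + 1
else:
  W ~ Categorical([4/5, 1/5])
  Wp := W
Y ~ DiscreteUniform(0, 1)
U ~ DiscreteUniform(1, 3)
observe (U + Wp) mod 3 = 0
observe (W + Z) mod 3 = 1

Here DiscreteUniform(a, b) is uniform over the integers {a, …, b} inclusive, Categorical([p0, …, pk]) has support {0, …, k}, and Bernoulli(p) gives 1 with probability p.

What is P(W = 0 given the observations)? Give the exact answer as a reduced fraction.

P(W = 0 | obs) = 28/37

Enumerate traces; 12 have nonzero weight after conditioning:
  (X=1, Z=0, W=1, Y=0, U=1) weight 1/120
  (X=1, Z=0, W=1, Y=1, U=1) weight 1/120
  (X=1, Z=1, W=0, Y=0, U=2) weight 1/90
  (X=1, Z=1, W=0, Y=1, U=2) weight 1/90
  (X=2, Z=0, W=1, Y=0, U=2) weight 1/300
  (X=2, Z=0, W=1, Y=1, U=2) weight 1/300
  (X=2, Z=1, W=0, Y=0, U=3) weight 4/225
  (X=2, Z=1, W=0, Y=1, U=3) weight 4/225
  … 4 more
Group by W:
  weight(W=0) = 7/75
  weight(W=1) = 3/100
Total weight = 7/75 + 3/100 = 37/300
P(W=0 | obs) = 7/75 / 37/300 = 28/37
P(W=1 | obs) = 3/100 / 37/300 = 9/37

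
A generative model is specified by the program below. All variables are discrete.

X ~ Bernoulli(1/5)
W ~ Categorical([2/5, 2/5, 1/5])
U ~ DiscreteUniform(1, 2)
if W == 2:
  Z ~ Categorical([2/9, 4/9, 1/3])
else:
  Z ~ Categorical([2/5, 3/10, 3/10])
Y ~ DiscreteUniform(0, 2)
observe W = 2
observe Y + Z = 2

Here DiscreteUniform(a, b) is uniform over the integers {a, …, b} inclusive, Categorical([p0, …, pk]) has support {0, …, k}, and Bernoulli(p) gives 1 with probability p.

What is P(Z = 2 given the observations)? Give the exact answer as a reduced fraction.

Enumerate traces; 12 have nonzero weight after conditioning:
  (X=0, W=2, U=1, Z=0, Y=2) weight 4/675
  (X=0, W=2, U=1, Z=1, Y=1) weight 8/675
  (X=0, W=2, U=1, Z=2, Y=0) weight 2/225
  (X=0, W=2, U=2, Z=0, Y=2) weight 4/675
  (X=0, W=2, U=2, Z=1, Y=1) weight 8/675
  (X=0, W=2, U=2, Z=2, Y=0) weight 2/225
  (X=1, W=2, U=1, Z=0, Y=2) weight 1/675
  (X=1, W=2, U=1, Z=1, Y=1) weight 2/675
  … 4 more
Group by Z:
  weight(Z=0) = 2/135
  weight(Z=1) = 4/135
  weight(Z=2) = 1/45
Total weight = 2/135 + 4/135 + 1/45 = 1/15
P(Z=0 | obs) = 2/135 / 1/15 = 2/9
P(Z=1 | obs) = 4/135 / 1/15 = 4/9
P(Z=2 | obs) = 1/45 / 1/15 = 1/3

P(Z = 2 | obs) = 1/3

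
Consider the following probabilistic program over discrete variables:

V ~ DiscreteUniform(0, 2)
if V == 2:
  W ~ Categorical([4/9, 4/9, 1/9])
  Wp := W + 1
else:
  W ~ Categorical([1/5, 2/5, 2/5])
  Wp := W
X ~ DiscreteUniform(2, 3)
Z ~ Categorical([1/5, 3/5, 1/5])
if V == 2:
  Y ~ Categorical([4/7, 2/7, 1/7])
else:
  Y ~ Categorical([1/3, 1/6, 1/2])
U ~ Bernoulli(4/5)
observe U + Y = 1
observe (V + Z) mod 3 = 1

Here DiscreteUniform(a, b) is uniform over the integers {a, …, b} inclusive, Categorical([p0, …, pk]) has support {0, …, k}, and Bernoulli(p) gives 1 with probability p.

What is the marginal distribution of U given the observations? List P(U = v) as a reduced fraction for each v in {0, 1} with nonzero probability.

Enumerate traces; 36 have nonzero weight after conditioning:
  (V=0, W=0, X=2, Z=1, Y=0, U=1) weight 2/375
  (V=0, W=0, X=2, Z=1, Y=1, U=0) weight 1/1500
  (V=0, W=0, X=3, Z=1, Y=0, U=1) weight 2/375
  (V=0, W=0, X=3, Z=1, Y=1, U=0) weight 1/1500
  (V=0, W=1, X=2, Z=1, Y=0, U=1) weight 4/375
  (V=0, W=1, X=2, Z=1, Y=1, U=0) weight 1/750
  (V=0, W=1, X=3, Z=1, Y=0, U=1) weight 4/375
  (V=0, W=1, X=3, Z=1, Y=1, U=0) weight 1/750
  … 28 more
Group by U:
  weight(U=0) = 4/315
  weight(U=1) = 32/315
Total weight = 4/315 + 32/315 = 4/35
P(U=0 | obs) = 4/315 / 4/35 = 1/9
P(U=1 | obs) = 32/315 / 4/35 = 8/9

P(U=0) = 1/9, P(U=1) = 8/9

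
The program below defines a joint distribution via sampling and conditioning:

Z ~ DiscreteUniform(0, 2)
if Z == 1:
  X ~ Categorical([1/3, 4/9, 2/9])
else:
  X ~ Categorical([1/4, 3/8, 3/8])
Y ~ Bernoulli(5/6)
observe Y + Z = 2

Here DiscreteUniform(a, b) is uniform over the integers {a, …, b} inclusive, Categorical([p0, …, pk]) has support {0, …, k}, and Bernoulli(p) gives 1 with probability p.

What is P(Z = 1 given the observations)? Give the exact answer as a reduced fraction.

P(Z = 1 | obs) = 5/6

Enumerate traces; 6 have nonzero weight after conditioning:
  (Z=1, X=0, Y=1) weight 5/54
  (Z=1, X=1, Y=1) weight 10/81
  (Z=1, X=2, Y=1) weight 5/81
  (Z=2, X=0, Y=0) weight 1/72
  (Z=2, X=1, Y=0) weight 1/48
  (Z=2, X=2, Y=0) weight 1/48
Group by Z:
  weight(Z=1) = 5/18
  weight(Z=2) = 1/18
Total weight = 5/18 + 1/18 = 1/3
P(Z=1 | obs) = 5/18 / 1/3 = 5/6
P(Z=2 | obs) = 1/18 / 1/3 = 1/6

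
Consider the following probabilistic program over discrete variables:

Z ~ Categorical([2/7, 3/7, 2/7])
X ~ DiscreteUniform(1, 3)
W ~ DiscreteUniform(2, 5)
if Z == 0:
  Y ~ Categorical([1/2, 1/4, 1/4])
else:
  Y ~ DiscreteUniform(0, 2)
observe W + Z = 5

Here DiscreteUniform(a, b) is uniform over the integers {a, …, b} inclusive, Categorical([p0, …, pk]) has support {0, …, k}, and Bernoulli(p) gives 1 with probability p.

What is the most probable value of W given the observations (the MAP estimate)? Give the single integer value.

Enumerate traces; 27 have nonzero weight after conditioning:
  (Z=0, X=1, W=5, Y=0) weight 1/84
  (Z=0, X=1, W=5, Y=1) weight 1/168
  (Z=0, X=1, W=5, Y=2) weight 1/168
  (Z=0, X=2, W=5, Y=0) weight 1/84
  (Z=0, X=2, W=5, Y=1) weight 1/168
  (Z=0, X=2, W=5, Y=2) weight 1/168
  (Z=0, X=3, W=5, Y=0) weight 1/84
  (Z=0, X=3, W=5, Y=1) weight 1/168
  (Z=1, X=1, W=4, Y=0) weight 1/84
  (Z=2, X=1, W=3, Y=0) weight 1/126
  … 17 more
Group by W:
  weight(W=3) = 1/14
  weight(W=4) = 3/28
  weight(W=5) = 1/14
Total weight = 1/14 + 3/28 + 1/14 = 1/4
P(W=3 | obs) = 1/14 / 1/4 = 2/7
P(W=4 | obs) = 3/28 / 1/4 = 3/7
P(W=5 | obs) = 1/14 / 1/4 = 2/7
argmax = 4

argmax_v P(W = v | obs) = 4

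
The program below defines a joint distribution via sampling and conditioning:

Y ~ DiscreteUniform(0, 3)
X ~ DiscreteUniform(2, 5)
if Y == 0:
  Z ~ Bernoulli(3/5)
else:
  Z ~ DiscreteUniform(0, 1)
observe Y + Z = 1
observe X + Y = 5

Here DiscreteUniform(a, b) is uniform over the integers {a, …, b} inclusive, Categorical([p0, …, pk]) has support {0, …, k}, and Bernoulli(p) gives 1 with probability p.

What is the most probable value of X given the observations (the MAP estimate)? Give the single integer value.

argmax_v P(X = v | obs) = 5

Enumerate traces; 2 have nonzero weight after conditioning:
  (Y=0, X=5, Z=1) weight 3/80
  (Y=1, X=4, Z=0) weight 1/32
Group by X:
  weight(X=4) = 1/32
  weight(X=5) = 3/80
Total weight = 1/32 + 3/80 = 11/160
P(X=4 | obs) = 1/32 / 11/160 = 5/11
P(X=5 | obs) = 3/80 / 11/160 = 6/11
argmax = 5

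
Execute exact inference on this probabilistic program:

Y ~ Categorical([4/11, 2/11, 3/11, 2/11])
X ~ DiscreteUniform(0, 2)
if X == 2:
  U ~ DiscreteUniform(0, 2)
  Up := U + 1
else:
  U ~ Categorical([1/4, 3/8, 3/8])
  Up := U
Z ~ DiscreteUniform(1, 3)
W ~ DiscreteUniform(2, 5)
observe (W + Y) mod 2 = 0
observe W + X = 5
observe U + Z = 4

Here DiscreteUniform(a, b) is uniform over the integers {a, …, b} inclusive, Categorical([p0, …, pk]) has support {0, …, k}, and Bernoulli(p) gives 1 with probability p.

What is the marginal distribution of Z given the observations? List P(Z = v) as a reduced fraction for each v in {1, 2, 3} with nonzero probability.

P(Z=2) = 1/2, P(Z=3) = 1/2

Enumerate traces; 12 have nonzero weight after conditioning:
  (Y=0, X=1, U=1, Z=3, W=4) weight 1/264
  (Y=0, X=1, U=2, Z=2, W=4) weight 1/264
  (Y=1, X=0, U=1, Z=3, W=5) weight 1/528
  (Y=1, X=0, U=2, Z=2, W=5) weight 1/528
  (Y=1, X=2, U=1, Z=3, W=3) weight 1/594
  (Y=1, X=2, U=2, Z=2, W=3) weight 1/594
  (Y=2, X=1, U=1, Z=3, W=4) weight 1/352
  (Y=2, X=1, U=2, Z=2, W=4) weight 1/352
  … 4 more
Group by Z:
  weight(Z=2) = 131/9504
  weight(Z=3) = 131/9504
Total weight = 131/9504 + 131/9504 = 131/4752
P(Z=2 | obs) = 131/9504 / 131/4752 = 1/2
P(Z=3 | obs) = 131/9504 / 131/4752 = 1/2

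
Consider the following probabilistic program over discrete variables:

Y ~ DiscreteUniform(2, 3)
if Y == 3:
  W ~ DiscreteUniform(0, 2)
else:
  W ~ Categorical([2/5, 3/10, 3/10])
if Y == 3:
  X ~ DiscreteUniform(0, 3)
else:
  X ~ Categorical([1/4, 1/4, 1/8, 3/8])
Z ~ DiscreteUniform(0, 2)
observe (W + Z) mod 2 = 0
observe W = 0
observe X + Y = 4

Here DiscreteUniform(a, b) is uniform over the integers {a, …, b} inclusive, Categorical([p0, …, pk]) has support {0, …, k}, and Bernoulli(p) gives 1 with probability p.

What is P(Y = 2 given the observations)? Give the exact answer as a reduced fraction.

Enumerate traces; 4 have nonzero weight after conditioning:
  (Y=2, W=0, X=2, Z=0) weight 1/120
  (Y=2, W=0, X=2, Z=2) weight 1/120
  (Y=3, W=0, X=1, Z=0) weight 1/72
  (Y=3, W=0, X=1, Z=2) weight 1/72
Group by Y:
  weight(Y=2) = 1/60
  weight(Y=3) = 1/36
Total weight = 1/60 + 1/36 = 2/45
P(Y=2 | obs) = 1/60 / 2/45 = 3/8
P(Y=3 | obs) = 1/36 / 2/45 = 5/8

P(Y = 2 | obs) = 3/8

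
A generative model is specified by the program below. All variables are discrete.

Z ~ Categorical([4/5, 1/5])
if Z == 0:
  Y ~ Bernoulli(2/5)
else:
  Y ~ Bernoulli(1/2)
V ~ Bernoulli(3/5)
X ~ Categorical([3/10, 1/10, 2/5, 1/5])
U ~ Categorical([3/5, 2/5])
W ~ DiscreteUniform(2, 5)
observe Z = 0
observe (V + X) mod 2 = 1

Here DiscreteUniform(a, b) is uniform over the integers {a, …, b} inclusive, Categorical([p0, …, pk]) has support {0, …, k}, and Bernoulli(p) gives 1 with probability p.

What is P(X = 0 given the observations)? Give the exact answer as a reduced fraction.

P(X = 0 | obs) = 1/3

Enumerate traces; 64 have nonzero weight after conditioning:
  (Z=0, Y=0, V=0, X=1, U=0, W=2) weight 9/3125
  (Z=0, Y=0, V=0, X=1, U=0, W=3) weight 9/3125
  (Z=0, Y=0, V=0, X=1, U=0, W=4) weight 9/3125
  (Z=0, Y=0, V=0, X=1, U=0, W=5) weight 9/3125
  (Z=0, Y=0, V=0, X=1, U=1, W=2) weight 6/3125
  (Z=0, Y=0, V=0, X=1, U=1, W=3) weight 6/3125
  (Z=0, Y=0, V=0, X=1, U=1, W=4) weight 6/3125
  (Z=0, Y=0, V=0, X=1, U=1, W=5) weight 6/3125
  (Z=0, Y=0, V=0, X=3, U=0, W=2) weight 18/3125
  (Z=0, Y=0, V=1, X=0, U=0, W=2) weight 81/6250
  … 54 more
Group by X:
  weight(X=0) = 18/125
  weight(X=1) = 4/125
  weight(X=2) = 24/125
  weight(X=3) = 8/125
Total weight = 18/125 + 4/125 + 24/125 + 8/125 = 54/125
P(X=0 | obs) = 18/125 / 54/125 = 1/3
P(X=1 | obs) = 4/125 / 54/125 = 2/27
P(X=2 | obs) = 24/125 / 54/125 = 4/9
P(X=3 | obs) = 8/125 / 54/125 = 4/27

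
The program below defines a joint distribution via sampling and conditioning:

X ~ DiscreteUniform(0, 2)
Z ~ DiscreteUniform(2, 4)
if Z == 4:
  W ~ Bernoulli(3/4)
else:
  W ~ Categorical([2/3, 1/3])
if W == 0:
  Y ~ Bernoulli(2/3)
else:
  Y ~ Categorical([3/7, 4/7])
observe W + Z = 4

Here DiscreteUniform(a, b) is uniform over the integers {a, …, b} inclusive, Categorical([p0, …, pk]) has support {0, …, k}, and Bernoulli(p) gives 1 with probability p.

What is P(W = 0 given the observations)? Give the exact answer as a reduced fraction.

Enumerate traces; 12 have nonzero weight after conditioning:
  (X=0, Z=3, W=1, Y=0) weight 1/63
  (X=0, Z=3, W=1, Y=1) weight 4/189
  (X=0, Z=4, W=0, Y=0) weight 1/108
  (X=0, Z=4, W=0, Y=1) weight 1/54
  (X=1, Z=3, W=1, Y=0) weight 1/63
  (X=1, Z=3, W=1, Y=1) weight 4/189
  (X=1, Z=4, W=0, Y=0) weight 1/108
  (X=1, Z=4, W=0, Y=1) weight 1/54
  … 4 more
Group by W:
  weight(W=0) = 1/12
  weight(W=1) = 1/9
Total weight = 1/12 + 1/9 = 7/36
P(W=0 | obs) = 1/12 / 7/36 = 3/7
P(W=1 | obs) = 1/9 / 7/36 = 4/7

P(W = 0 | obs) = 3/7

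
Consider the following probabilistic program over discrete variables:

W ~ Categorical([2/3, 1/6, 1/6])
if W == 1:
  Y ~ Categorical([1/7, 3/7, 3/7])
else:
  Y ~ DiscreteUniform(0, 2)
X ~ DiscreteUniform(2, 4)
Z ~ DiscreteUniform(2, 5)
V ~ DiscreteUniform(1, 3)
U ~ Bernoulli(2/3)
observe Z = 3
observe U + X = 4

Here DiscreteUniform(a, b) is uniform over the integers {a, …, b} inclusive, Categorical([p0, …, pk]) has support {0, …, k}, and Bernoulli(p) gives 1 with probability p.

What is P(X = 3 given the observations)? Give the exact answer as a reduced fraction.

P(X = 3 | obs) = 2/3

Enumerate traces; 54 have nonzero weight after conditioning:
  (W=0, Y=0, X=3, Z=3, V=1, U=1) weight 1/243
  (W=0, Y=0, X=3, Z=3, V=2, U=1) weight 1/243
  (W=0, Y=0, X=3, Z=3, V=3, U=1) weight 1/243
  (W=0, Y=0, X=4, Z=3, V=1, U=0) weight 1/486
  (W=0, Y=0, X=4, Z=3, V=2, U=0) weight 1/486
  (W=0, Y=0, X=4, Z=3, V=3, U=0) weight 1/486
  (W=0, Y=1, X=3, Z=3, V=1, U=1) weight 1/243
  (W=0, Y=1, X=3, Z=3, V=2, U=1) weight 1/243
  … 46 more
Group by X:
  weight(X=3) = 1/18
  weight(X=4) = 1/36
Total weight = 1/18 + 1/36 = 1/12
P(X=3 | obs) = 1/18 / 1/12 = 2/3
P(X=4 | obs) = 1/36 / 1/12 = 1/3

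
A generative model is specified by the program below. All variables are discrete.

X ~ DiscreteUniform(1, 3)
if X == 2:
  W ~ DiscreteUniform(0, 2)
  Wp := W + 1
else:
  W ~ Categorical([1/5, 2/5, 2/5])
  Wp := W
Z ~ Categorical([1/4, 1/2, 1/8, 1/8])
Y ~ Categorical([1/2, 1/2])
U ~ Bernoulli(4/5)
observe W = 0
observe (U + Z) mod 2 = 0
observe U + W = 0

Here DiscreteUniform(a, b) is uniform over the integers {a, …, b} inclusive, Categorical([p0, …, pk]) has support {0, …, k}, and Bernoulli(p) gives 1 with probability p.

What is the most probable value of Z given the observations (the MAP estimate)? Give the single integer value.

argmax_v P(Z = v | obs) = 0

Enumerate traces; 12 have nonzero weight after conditioning:
  (X=1, W=0, Z=0, Y=0, U=0) weight 1/600
  (X=1, W=0, Z=0, Y=1, U=0) weight 1/600
  (X=1, W=0, Z=2, Y=0, U=0) weight 1/1200
  (X=1, W=0, Z=2, Y=1, U=0) weight 1/1200
  (X=2, W=0, Z=0, Y=0, U=0) weight 1/360
  (X=2, W=0, Z=0, Y=1, U=0) weight 1/360
  (X=2, W=0, Z=2, Y=0, U=0) weight 1/720
  (X=2, W=0, Z=2, Y=1, U=0) weight 1/720
  … 4 more
Group by Z:
  weight(Z=0) = 11/900
  weight(Z=2) = 11/1800
Total weight = 11/900 + 11/1800 = 11/600
P(Z=0 | obs) = 11/900 / 11/600 = 2/3
P(Z=2 | obs) = 11/1800 / 11/600 = 1/3
argmax = 0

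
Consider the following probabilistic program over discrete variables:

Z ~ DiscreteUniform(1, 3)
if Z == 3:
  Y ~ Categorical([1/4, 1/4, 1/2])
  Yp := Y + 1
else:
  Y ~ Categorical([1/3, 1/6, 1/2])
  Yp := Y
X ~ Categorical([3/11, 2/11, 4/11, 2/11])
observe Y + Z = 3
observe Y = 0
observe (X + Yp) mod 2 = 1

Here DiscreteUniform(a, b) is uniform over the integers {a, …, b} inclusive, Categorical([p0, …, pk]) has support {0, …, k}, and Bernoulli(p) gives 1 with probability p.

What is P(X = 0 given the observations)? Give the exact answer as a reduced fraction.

Enumerate traces; 2 have nonzero weight after conditioning:
  (Z=3, Y=0, X=0) weight 1/44
  (Z=3, Y=0, X=2) weight 1/33
Group by X:
  weight(X=0) = 1/44
  weight(X=2) = 1/33
Total weight = 1/44 + 1/33 = 7/132
P(X=0 | obs) = 1/44 / 7/132 = 3/7
P(X=2 | obs) = 1/33 / 7/132 = 4/7

P(X = 0 | obs) = 3/7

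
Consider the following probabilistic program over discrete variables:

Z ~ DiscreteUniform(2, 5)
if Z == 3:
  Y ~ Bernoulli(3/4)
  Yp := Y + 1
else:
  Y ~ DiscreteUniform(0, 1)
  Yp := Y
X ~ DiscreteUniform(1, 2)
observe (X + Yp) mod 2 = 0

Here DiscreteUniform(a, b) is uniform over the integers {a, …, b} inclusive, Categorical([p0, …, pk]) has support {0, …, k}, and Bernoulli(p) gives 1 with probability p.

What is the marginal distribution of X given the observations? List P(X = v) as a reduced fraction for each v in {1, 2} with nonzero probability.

P(X=1) = 7/16, P(X=2) = 9/16

Enumerate traces; 8 have nonzero weight after conditioning:
  (Z=2, Y=0, X=2) weight 1/16
  (Z=2, Y=1, X=1) weight 1/16
  (Z=3, Y=0, X=1) weight 1/32
  (Z=3, Y=1, X=2) weight 3/32
  (Z=4, Y=0, X=2) weight 1/16
  (Z=4, Y=1, X=1) weight 1/16
  (Z=5, Y=0, X=2) weight 1/16
  (Z=5, Y=1, X=1) weight 1/16
Group by X:
  weight(X=1) = 7/32
  weight(X=2) = 9/32
Total weight = 7/32 + 9/32 = 1/2
P(X=1 | obs) = 7/32 / 1/2 = 7/16
P(X=2 | obs) = 9/32 / 1/2 = 9/16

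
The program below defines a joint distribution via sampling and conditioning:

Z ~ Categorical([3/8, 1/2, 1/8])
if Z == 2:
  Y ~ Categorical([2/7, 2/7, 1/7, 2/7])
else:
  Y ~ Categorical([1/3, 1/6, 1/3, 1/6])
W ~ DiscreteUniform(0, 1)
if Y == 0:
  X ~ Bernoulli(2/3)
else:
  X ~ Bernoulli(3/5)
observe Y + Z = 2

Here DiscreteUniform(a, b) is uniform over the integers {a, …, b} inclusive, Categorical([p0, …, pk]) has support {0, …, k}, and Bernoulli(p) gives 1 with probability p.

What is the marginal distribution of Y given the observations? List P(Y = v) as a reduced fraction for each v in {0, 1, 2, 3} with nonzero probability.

Enumerate traces; 12 have nonzero weight after conditioning:
  (Z=0, Y=2, W=0, X=0) weight 1/40
  (Z=0, Y=2, W=0, X=1) weight 3/80
  (Z=0, Y=2, W=1, X=0) weight 1/40
  (Z=0, Y=2, W=1, X=1) weight 3/80
  (Z=1, Y=1, W=0, X=0) weight 1/60
  (Z=1, Y=1, W=0, X=1) weight 1/40
  (Z=1, Y=1, W=1, X=0) weight 1/60
  (Z=1, Y=1, W=1, X=1) weight 1/40
  (Z=2, Y=0, W=0, X=0) weight 1/168
  … 3 more
Group by Y:
  weight(Y=0) = 1/28
  weight(Y=1) = 1/12
  weight(Y=2) = 1/8
Total weight = 1/28 + 1/12 + 1/8 = 41/168
P(Y=0 | obs) = 1/28 / 41/168 = 6/41
P(Y=1 | obs) = 1/12 / 41/168 = 14/41
P(Y=2 | obs) = 1/8 / 41/168 = 21/41

P(Y=0) = 6/41, P(Y=1) = 14/41, P(Y=2) = 21/41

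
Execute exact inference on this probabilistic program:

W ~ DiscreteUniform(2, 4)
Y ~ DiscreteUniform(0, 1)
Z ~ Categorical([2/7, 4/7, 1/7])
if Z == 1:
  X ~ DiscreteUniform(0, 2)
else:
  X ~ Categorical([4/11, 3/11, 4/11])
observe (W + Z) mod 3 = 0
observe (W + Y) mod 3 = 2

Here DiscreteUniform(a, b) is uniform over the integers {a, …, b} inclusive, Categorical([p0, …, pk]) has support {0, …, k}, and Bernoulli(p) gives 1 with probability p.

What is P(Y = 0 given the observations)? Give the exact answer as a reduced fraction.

P(Y = 0 | obs) = 4/5

Enumerate traces; 6 have nonzero weight after conditioning:
  (W=2, Y=0, Z=1, X=0) weight 2/63
  (W=2, Y=0, Z=1, X=1) weight 2/63
  (W=2, Y=0, Z=1, X=2) weight 2/63
  (W=4, Y=1, Z=2, X=0) weight 2/231
  (W=4, Y=1, Z=2, X=1) weight 1/154
  (W=4, Y=1, Z=2, X=2) weight 2/231
Group by Y:
  weight(Y=0) = 2/21
  weight(Y=1) = 1/42
Total weight = 2/21 + 1/42 = 5/42
P(Y=0 | obs) = 2/21 / 5/42 = 4/5
P(Y=1 | obs) = 1/42 / 5/42 = 1/5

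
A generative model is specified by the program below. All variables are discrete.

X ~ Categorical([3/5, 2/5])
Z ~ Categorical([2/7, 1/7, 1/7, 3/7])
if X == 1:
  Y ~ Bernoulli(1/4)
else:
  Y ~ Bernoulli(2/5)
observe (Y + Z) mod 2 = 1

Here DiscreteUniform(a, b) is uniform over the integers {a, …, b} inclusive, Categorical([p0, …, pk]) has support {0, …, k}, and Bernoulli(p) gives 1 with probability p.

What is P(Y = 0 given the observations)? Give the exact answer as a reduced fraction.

P(Y = 0 | obs) = 44/61

Enumerate traces; 8 have nonzero weight after conditioning:
  (X=0, Z=0, Y=1) weight 12/175
  (X=0, Z=1, Y=0) weight 9/175
  (X=0, Z=2, Y=1) weight 6/175
  (X=0, Z=3, Y=0) weight 27/175
  (X=1, Z=0, Y=1) weight 1/35
  (X=1, Z=1, Y=0) weight 3/70
  (X=1, Z=2, Y=1) weight 1/70
  (X=1, Z=3, Y=0) weight 9/70
Group by Y:
  weight(Y=0) = 66/175
  weight(Y=1) = 51/350
Total weight = 66/175 + 51/350 = 183/350
P(Y=0 | obs) = 66/175 / 183/350 = 44/61
P(Y=1 | obs) = 51/350 / 183/350 = 17/61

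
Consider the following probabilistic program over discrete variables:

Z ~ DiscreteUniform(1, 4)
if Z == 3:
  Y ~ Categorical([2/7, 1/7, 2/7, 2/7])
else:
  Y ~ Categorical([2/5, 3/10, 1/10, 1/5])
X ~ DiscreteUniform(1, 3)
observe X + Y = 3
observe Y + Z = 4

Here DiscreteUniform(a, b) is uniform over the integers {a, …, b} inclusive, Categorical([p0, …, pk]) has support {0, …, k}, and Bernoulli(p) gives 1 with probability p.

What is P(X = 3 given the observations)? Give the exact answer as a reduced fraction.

P(X = 3 | obs) = 28/45

Enumerate traces; 3 have nonzero weight after conditioning:
  (Z=2, Y=2, X=1) weight 1/120
  (Z=3, Y=1, X=2) weight 1/84
  (Z=4, Y=0, X=3) weight 1/30
Group by X:
  weight(X=1) = 1/120
  weight(X=2) = 1/84
  weight(X=3) = 1/30
Total weight = 1/120 + 1/84 + 1/30 = 3/56
P(X=1 | obs) = 1/120 / 3/56 = 7/45
P(X=2 | obs) = 1/84 / 3/56 = 2/9
P(X=3 | obs) = 1/30 / 3/56 = 28/45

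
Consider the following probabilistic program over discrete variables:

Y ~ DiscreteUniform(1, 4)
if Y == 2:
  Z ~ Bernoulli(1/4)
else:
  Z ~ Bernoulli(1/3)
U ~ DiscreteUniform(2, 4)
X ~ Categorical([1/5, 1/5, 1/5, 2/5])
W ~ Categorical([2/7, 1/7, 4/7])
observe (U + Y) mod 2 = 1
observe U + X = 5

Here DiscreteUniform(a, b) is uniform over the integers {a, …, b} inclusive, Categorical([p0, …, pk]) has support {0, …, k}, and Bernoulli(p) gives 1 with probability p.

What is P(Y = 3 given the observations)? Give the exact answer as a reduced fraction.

Enumerate traces; 36 have nonzero weight after conditioning:
  (Y=1, Z=0, U=2, X=3, W=0) weight 2/315
  (Y=1, Z=0, U=2, X=3, W=1) weight 1/315
  (Y=1, Z=0, U=2, X=3, W=2) weight 4/315
  (Y=1, Z=0, U=4, X=1, W=0) weight 1/315
  (Y=1, Z=0, U=4, X=1, W=1) weight 1/630
  (Y=1, Z=0, U=4, X=1, W=2) weight 2/315
  (Y=1, Z=1, U=2, X=3, W=0) weight 1/315
  (Y=1, Z=1, U=2, X=3, W=1) weight 1/630
  (Y=2, Z=0, U=3, X=2, W=0) weight 1/280
  (Y=3, Z=0, U=2, X=3, W=0) weight 2/315
  … 26 more
Group by Y:
  weight(Y=1) = 1/20
  weight(Y=2) = 1/60
  weight(Y=3) = 1/20
  weight(Y=4) = 1/60
Total weight = 1/20 + 1/60 + 1/20 + 1/60 = 2/15
P(Y=1 | obs) = 1/20 / 2/15 = 3/8
P(Y=2 | obs) = 1/60 / 2/15 = 1/8
P(Y=3 | obs) = 1/20 / 2/15 = 3/8
P(Y=4 | obs) = 1/60 / 2/15 = 1/8

P(Y = 3 | obs) = 3/8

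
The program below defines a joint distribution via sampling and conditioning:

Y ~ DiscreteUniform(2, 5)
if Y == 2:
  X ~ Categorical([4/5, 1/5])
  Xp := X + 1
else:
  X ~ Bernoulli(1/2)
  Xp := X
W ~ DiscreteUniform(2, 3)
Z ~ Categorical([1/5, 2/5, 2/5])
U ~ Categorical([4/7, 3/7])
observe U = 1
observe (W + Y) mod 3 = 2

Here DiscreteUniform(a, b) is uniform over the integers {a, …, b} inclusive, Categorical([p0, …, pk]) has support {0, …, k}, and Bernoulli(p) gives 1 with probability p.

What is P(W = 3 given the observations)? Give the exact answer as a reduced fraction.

P(W = 3 | obs) = 2/3

Enumerate traces; 18 have nonzero weight after conditioning:
  (Y=2, X=0, W=3, Z=0, U=1) weight 3/350
  (Y=2, X=0, W=3, Z=1, U=1) weight 3/175
  (Y=2, X=0, W=3, Z=2, U=1) weight 3/175
  (Y=2, X=1, W=3, Z=0, U=1) weight 3/1400
  (Y=2, X=1, W=3, Z=1, U=1) weight 3/700
  (Y=2, X=1, W=3, Z=2, U=1) weight 3/700
  (Y=3, X=0, W=2, Z=0, U=1) weight 3/560
  (Y=3, X=0, W=2, Z=1, U=1) weight 3/280
  … 10 more
Group by W:
  weight(W=2) = 3/56
  weight(W=3) = 3/28
Total weight = 3/56 + 3/28 = 9/56
P(W=2 | obs) = 3/56 / 9/56 = 1/3
P(W=3 | obs) = 3/28 / 9/56 = 2/3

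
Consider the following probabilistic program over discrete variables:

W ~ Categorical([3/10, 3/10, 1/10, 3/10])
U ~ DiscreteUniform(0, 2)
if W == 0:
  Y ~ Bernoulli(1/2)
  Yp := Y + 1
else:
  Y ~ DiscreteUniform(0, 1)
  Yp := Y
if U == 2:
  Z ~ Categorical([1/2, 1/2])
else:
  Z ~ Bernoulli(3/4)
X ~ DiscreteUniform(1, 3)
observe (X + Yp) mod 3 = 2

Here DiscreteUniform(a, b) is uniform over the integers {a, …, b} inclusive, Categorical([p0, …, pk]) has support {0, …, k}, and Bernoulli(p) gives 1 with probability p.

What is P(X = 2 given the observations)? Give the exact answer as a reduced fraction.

Enumerate traces; 48 have nonzero weight after conditioning:
  (W=0, U=0, Y=0, Z=0, X=1) weight 1/240
  (W=0, U=0, Y=0, Z=1, X=1) weight 1/80
  (W=0, U=0, Y=1, Z=0, X=3) weight 1/240
  (W=0, U=0, Y=1, Z=1, X=3) weight 1/80
  (W=0, U=1, Y=0, Z=0, X=1) weight 1/240
  (W=0, U=1, Y=0, Z=1, X=1) weight 1/80
  (W=0, U=1, Y=1, Z=0, X=3) weight 1/240
  (W=0, U=1, Y=1, Z=1, X=3) weight 1/80
  (W=1, U=0, Y=0, Z=0, X=2) weight 1/240
  … 39 more
Group by X:
  weight(X=1) = 1/6
  weight(X=2) = 7/60
  weight(X=3) = 1/20
Total weight = 1/6 + 7/60 + 1/20 = 1/3
P(X=1 | obs) = 1/6 / 1/3 = 1/2
P(X=2 | obs) = 7/60 / 1/3 = 7/20
P(X=3 | obs) = 1/20 / 1/3 = 3/20

P(X = 2 | obs) = 7/20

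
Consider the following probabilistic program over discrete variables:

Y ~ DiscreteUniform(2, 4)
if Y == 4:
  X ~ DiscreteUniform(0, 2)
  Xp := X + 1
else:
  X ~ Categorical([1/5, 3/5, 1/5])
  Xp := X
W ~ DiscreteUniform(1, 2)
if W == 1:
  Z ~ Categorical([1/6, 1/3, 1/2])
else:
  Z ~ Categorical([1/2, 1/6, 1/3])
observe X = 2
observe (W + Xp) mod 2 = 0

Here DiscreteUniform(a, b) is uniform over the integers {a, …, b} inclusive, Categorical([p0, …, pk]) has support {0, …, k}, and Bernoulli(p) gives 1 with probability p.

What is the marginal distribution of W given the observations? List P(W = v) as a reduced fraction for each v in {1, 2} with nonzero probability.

P(W=1) = 5/11, P(W=2) = 6/11

Enumerate traces; 9 have nonzero weight after conditioning:
  (Y=2, X=2, W=2, Z=0) weight 1/60
  (Y=2, X=2, W=2, Z=1) weight 1/180
  (Y=2, X=2, W=2, Z=2) weight 1/90
  (Y=3, X=2, W=2, Z=0) weight 1/60
  (Y=3, X=2, W=2, Z=1) weight 1/180
  (Y=3, X=2, W=2, Z=2) weight 1/90
  (Y=4, X=2, W=1, Z=0) weight 1/108
  (Y=4, X=2, W=1, Z=1) weight 1/54
  … 1 more
Group by W:
  weight(W=1) = 1/18
  weight(W=2) = 1/15
Total weight = 1/18 + 1/15 = 11/90
P(W=1 | obs) = 1/18 / 11/90 = 5/11
P(W=2 | obs) = 1/15 / 11/90 = 6/11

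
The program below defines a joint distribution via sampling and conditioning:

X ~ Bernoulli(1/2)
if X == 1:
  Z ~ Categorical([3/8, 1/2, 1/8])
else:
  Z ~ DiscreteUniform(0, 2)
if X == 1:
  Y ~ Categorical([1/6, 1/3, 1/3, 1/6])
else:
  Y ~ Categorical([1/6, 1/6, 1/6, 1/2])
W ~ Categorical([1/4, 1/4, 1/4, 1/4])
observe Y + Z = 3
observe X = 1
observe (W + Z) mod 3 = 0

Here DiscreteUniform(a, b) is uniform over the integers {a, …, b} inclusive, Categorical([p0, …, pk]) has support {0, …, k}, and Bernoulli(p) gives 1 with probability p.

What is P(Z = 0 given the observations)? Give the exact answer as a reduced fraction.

Enumerate traces; 4 have nonzero weight after conditioning:
  (X=1, Z=0, Y=3, W=0) weight 1/128
  (X=1, Z=0, Y=3, W=3) weight 1/128
  (X=1, Z=1, Y=2, W=2) weight 1/48
  (X=1, Z=2, Y=1, W=1) weight 1/192
Group by Z:
  weight(Z=0) = 1/64
  weight(Z=1) = 1/48
  weight(Z=2) = 1/192
Total weight = 1/64 + 1/48 + 1/192 = 1/24
P(Z=0 | obs) = 1/64 / 1/24 = 3/8
P(Z=1 | obs) = 1/48 / 1/24 = 1/2
P(Z=2 | obs) = 1/192 / 1/24 = 1/8

P(Z = 0 | obs) = 3/8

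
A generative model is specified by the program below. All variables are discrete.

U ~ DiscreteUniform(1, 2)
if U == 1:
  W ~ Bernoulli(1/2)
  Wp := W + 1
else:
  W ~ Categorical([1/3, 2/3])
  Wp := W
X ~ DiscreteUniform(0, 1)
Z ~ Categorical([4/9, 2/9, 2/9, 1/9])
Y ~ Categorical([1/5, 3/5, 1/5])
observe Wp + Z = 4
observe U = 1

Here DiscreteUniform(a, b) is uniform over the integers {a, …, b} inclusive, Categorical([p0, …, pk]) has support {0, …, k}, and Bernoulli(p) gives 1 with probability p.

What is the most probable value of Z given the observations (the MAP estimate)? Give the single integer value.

argmax_v P(Z = v | obs) = 2

Enumerate traces; 12 have nonzero weight after conditioning:
  (U=1, W=0, X=0, Z=3, Y=0) weight 1/360
  (U=1, W=0, X=0, Z=3, Y=1) weight 1/120
  (U=1, W=0, X=0, Z=3, Y=2) weight 1/360
  (U=1, W=0, X=1, Z=3, Y=0) weight 1/360
  (U=1, W=0, X=1, Z=3, Y=1) weight 1/120
  (U=1, W=0, X=1, Z=3, Y=2) weight 1/360
  (U=1, W=1, X=0, Z=2, Y=0) weight 1/180
  (U=1, W=1, X=0, Z=2, Y=1) weight 1/60
  … 4 more
Group by Z:
  weight(Z=2) = 1/18
  weight(Z=3) = 1/36
Total weight = 1/18 + 1/36 = 1/12
P(Z=2 | obs) = 1/18 / 1/12 = 2/3
P(Z=3 | obs) = 1/36 / 1/12 = 1/3
argmax = 2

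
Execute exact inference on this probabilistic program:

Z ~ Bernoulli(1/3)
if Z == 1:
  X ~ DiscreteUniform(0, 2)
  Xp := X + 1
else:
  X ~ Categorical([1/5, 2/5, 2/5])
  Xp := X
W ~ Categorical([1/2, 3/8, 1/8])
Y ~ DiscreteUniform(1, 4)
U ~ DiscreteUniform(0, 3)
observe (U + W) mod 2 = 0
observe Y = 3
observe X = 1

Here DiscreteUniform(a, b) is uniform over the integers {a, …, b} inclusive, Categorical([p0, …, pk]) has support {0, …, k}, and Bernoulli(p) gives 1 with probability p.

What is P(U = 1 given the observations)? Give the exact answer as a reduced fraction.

P(U = 1 | obs) = 3/16

Enumerate traces; 12 have nonzero weight after conditioning:
  (Z=0, X=1, W=0, Y=3, U=0) weight 1/120
  (Z=0, X=1, W=0, Y=3, U=2) weight 1/120
  (Z=0, X=1, W=1, Y=3, U=1) weight 1/160
  (Z=0, X=1, W=1, Y=3, U=3) weight 1/160
  (Z=0, X=1, W=2, Y=3, U=0) weight 1/480
  (Z=0, X=1, W=2, Y=3, U=2) weight 1/480
  (Z=1, X=1, W=0, Y=3, U=0) weight 1/288
  (Z=1, X=1, W=0, Y=3, U=2) weight 1/288
  … 4 more
Group by U:
  weight(U=0) = 17/1152
  weight(U=1) = 17/1920
  weight(U=2) = 17/1152
  weight(U=3) = 17/1920
Total weight = 17/1152 + 17/1920 + 17/1152 + 17/1920 = 17/360
P(U=0 | obs) = 17/1152 / 17/360 = 5/16
P(U=1 | obs) = 17/1920 / 17/360 = 3/16
P(U=2 | obs) = 17/1152 / 17/360 = 5/16
P(U=3 | obs) = 17/1920 / 17/360 = 3/16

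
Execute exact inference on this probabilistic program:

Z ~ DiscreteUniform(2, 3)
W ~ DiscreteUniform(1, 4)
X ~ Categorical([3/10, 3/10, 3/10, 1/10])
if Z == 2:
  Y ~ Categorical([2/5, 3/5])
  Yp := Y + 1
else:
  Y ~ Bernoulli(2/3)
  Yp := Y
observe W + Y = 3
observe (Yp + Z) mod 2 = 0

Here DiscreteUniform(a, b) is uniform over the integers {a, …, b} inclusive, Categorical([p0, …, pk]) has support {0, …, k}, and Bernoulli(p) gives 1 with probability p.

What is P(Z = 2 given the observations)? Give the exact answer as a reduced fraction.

P(Z = 2 | obs) = 9/19

Enumerate traces; 8 have nonzero weight after conditioning:
  (Z=2, W=2, X=0, Y=1) weight 9/400
  (Z=2, W=2, X=1, Y=1) weight 9/400
  (Z=2, W=2, X=2, Y=1) weight 9/400
  (Z=2, W=2, X=3, Y=1) weight 3/400
  (Z=3, W=2, X=0, Y=1) weight 1/40
  (Z=3, W=2, X=1, Y=1) weight 1/40
  (Z=3, W=2, X=2, Y=1) weight 1/40
  (Z=3, W=2, X=3, Y=1) weight 1/120
Group by Z:
  weight(Z=2) = 3/40
  weight(Z=3) = 1/12
Total weight = 3/40 + 1/12 = 19/120
P(Z=2 | obs) = 3/40 / 19/120 = 9/19
P(Z=3 | obs) = 1/12 / 19/120 = 10/19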